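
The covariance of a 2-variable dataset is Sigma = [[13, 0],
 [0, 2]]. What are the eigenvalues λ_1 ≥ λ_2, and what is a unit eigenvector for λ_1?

Step 1 — characteristic polynomial of 2×2 Sigma:
  det(Sigma - λI) = λ² - trace · λ + det = 0.
  trace = 13 + 2 = 15, det = 13·2 - (0)² = 26.
Step 2 — discriminant:
  Δ = trace² - 4·det = 225 - 104 = 121.
Step 3 — eigenvalues:
  λ = (trace ± √Δ)/2 = (15 ± 11)/2,
  λ_1 = 13,  λ_2 = 2.

Step 4 — unit eigenvector for λ_1: Sigma is diagonal, so its eigenvectors are the coordinate axes. λ_1 = 13 is the diagonal entry on the first coordinate axis, hence
  v_1 = (1, 0) (||v_1|| = 1).

λ_1 = 13,  λ_2 = 2;  v_1 ≈ (1, 0)


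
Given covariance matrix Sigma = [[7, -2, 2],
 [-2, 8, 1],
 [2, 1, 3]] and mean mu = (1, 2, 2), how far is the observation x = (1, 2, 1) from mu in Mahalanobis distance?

Step 1 — centre the observation: (x - mu) = (0, 0, -1).

Step 2 — invert Sigma (cofactor / det for 3×3, or solve directly):
  Sigma^{-1} = [[0.211, 0.0734, -0.1651],
 [0.0734, 0.156, -0.1009],
 [-0.1651, -0.1009, 0.4771]].

Step 3 — form the quadratic (x - mu)^T · Sigma^{-1} · (x - mu):
  Sigma^{-1} · (x - mu) = (0.1651, 0.1009, -0.4771).
  (x - mu)^T · [Sigma^{-1} · (x - mu)] = (0)·(0.1651) + (0)·(0.1009) + (-1)·(-0.4771) = 0.4771.

Step 4 — take square root: d = √(0.4771) ≈ 0.6907.

d(x, mu) = √(0.4771) ≈ 0.6907


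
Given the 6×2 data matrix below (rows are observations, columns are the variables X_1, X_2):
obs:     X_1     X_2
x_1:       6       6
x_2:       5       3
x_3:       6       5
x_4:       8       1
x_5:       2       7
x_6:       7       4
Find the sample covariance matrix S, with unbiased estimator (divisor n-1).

Step 1 — column means:
  mean(X_1) = (6 + 5 + 6 + 8 + 2 + 7) / 6 = 34/6 = 5.6667
  mean(X_2) = (6 + 3 + 5 + 1 + 7 + 4) / 6 = 26/6 = 4.3333

Step 2 — sample covariance S[i,j] = (1/(n-1)) · Σ_k (x_{k,i} - mean_i) · (x_{k,j} - mean_j), with n-1 = 5.
  S[X_1,X_1] = ((0.3333)·(0.3333) + (-0.6667)·(-0.6667) + (0.3333)·(0.3333) + (2.3333)·(2.3333) + (-3.6667)·(-3.6667) + (1.3333)·(1.3333)) / 5 = 21.3333/5 = 4.2667
  S[X_1,X_2] = ((0.3333)·(1.6667) + (-0.6667)·(-1.3333) + (0.3333)·(0.6667) + (2.3333)·(-3.3333) + (-3.6667)·(2.6667) + (1.3333)·(-0.3333)) / 5 = -16.3333/5 = -3.2667
  S[X_2,X_2] = ((1.6667)·(1.6667) + (-1.3333)·(-1.3333) + (0.6667)·(0.6667) + (-3.3333)·(-3.3333) + (2.6667)·(2.6667) + (-0.3333)·(-0.3333)) / 5 = 23.3333/5 = 4.6667

S is symmetric (S[j,i] = S[i,j]). Assembling:

S = [[4.2667, -3.2667],
 [-3.2667, 4.6667]]


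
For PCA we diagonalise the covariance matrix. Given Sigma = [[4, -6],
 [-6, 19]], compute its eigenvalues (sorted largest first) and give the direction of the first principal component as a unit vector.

Step 1 — characteristic polynomial of 2×2 Sigma:
  det(Sigma - λI) = λ² - trace · λ + det = 0.
  trace = 4 + 19 = 23, det = 4·19 - (-6)² = 40.
Step 2 — discriminant:
  Δ = trace² - 4·det = 529 - 160 = 369.
Step 3 — eigenvalues:
  λ = (trace ± √Δ)/2 = (23 ± 19.2094)/2,
  λ_1 = 21.1047,  λ_2 = 1.8953.

Step 4 — unit eigenvector for λ_1: solve (Sigma - λ_1 I)v = 0. First row:
  (4 - 21.1047)·v_x + (-6)·v_y = 0, i.e. (-17.1047)·v_x + (-6)·v_y = 0,
  so v ∝ (b, λ_1 - a) = (-6, 17.1047); multiply by -1 so the first entry is positive: u = (6, -17.1047).
  ||u|| = √((6)² + (-17.1047)²) = √(328.5703) ≈ 18.1265,
  v_1 = u/||u|| ≈ (0.331, -0.9436) (||v_1|| = 1).

λ_1 = 21.1047,  λ_2 = 1.8953;  v_1 ≈ (0.331, -0.9436)


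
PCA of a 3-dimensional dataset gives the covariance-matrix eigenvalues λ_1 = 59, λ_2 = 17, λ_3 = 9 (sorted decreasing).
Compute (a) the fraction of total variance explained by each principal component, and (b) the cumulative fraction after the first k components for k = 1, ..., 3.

Step 1 — total variance = trace(Sigma) = Σ λ_i = 59 + 17 + 9 = 85.

Step 2 — fraction explained by component i = λ_i / Σ λ:
  PC1: 59/85 = 0.6941
  PC2: 17/85 = 0.2
  PC3: 9/85 = 0.1059

Step 3 — cumulative fraction after k components = (λ_1 + ... + λ_k) / Σ λ:
  k = 1: 59/85 = 0.6941
  k = 2: (59 + 17)/85 = 76/85 = 0.8941
  k = 3: (59 + 17 + 9)/85 = 85/85 = 1

Summary (fraction, with percent):

explained: PC1 0.6941 (69.41%), PC2 0.2 (20%), PC3 0.1059 (10.59%);  cumulative: 0.6941, 0.8941, 1


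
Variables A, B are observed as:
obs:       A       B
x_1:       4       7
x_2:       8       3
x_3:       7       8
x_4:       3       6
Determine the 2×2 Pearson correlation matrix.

Step 1 — column means:
  mean(A) = (4 + 8 + 7 + 3) / 4 = 22/4 = 5.5
  mean(B) = (7 + 3 + 8 + 6) / 4 = 24/4 = 6

Step 2 — sample variances and covariances s[i,j] = (1/(n-1)) · Σ_k (x_{k,i} - mean_i) · (x_{k,j} - mean_j), with n-1 = 3:
  s[A,A] = ((-1.5)·(-1.5) + (2.5)·(2.5) + (1.5)·(1.5) + (-2.5)·(-2.5)) / 3 = 17/3 = 5.6667
  s[A,B] = ((-1.5)·(1) + (2.5)·(-3) + (1.5)·(2) + (-2.5)·(0)) / 3 = -6/3 = -2
  s[B,B] = ((1)·(1) + (-3)·(-3) + (2)·(2) + (0)·(0)) / 3 = 14/3 = 4.6667
  Sample standard deviations s_i = √(s[i,i]):
  s(A) = √(5.6667) = 2.3805
  s(B) = √(4.6667) = 2.1602

Step 3 — r_{ij} = s_{ij} / (s_i · s_j):
  r[A,A] = 1 (diagonal).
  r[A,B] = -2 / (2.3805 · 2.1602) = -2 / 5.1424 = -0.3889
  r[B,B] = 1 (diagonal).

R is symmetric with unit diagonal. Assembling:

R = [[1, -0.3889],
 [-0.3889, 1]]


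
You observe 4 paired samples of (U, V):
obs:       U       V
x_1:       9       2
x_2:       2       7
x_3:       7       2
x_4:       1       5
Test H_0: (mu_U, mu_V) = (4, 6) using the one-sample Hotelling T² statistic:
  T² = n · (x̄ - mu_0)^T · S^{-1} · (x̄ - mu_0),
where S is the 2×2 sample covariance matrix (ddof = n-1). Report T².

Step 1 — sample mean vector:
  mean(U) = (9 + 2 + 7 + 1) / 4 = 19/4 = 4.75
  mean(V) = (2 + 7 + 2 + 5) / 4 = 16/4 = 4
  x̄ = (4.75, 4),  deviation x̄ - mu_0 = (4.75, 4) - (4, 6) = (0.75, -2).

Step 2 — sample covariance matrix, S[i,j] = (1/(n-1)) · Σ_k (x_{k,i} - mean_i) · (x_{k,j} - mean_j), divisor n-1 = 3:
  S[U,U] = ((4.25)·(4.25) + (-2.75)·(-2.75) + (2.25)·(2.25) + (-3.75)·(-3.75)) / 3 = 44.75/3 = 14.9167
  S[U,V] = ((4.25)·(-2) + (-2.75)·(3) + (2.25)·(-2) + (-3.75)·(1)) / 3 = -25/3 = -8.3333
  S[V,V] = ((-2)·(-2) + (3)·(3) + (-2)·(-2) + (1)·(1)) / 3 = 18/3 = 6
  S = [[14.9167, -8.3333],
 [-8.3333, 6]].

Step 3 — invert S. det(S) = 14.9167·6 - (-8.3333)² = 20.0556.
  S^{-1} = (1/det) · [[d, -b], [-b, a]] = [[0.2992, 0.4155],
 [0.4155, 0.7438]].

Step 4 — quadratic form (x̄ - mu_0)^T · S^{-1} · (x̄ - mu_0):
  S^{-1} · (x̄ - mu_0) = (-0.6066, -1.1759),
  (x̄ - mu_0)^T · [...] = (0.75)·(-0.6066) + (-2)·(-1.1759) = 1.8968.

Step 5 — scale by n: T² = 4 · 1.8968 = 7.5873.

T² ≈ 7.5873


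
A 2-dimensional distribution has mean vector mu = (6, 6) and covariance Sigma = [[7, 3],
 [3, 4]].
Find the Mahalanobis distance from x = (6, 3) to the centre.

Step 1 — centre the observation: (x - mu) = (0, -3).

Step 2 — invert Sigma. det(Sigma) = 7·4 - (3)² = 19.
  Sigma^{-1} = (1/det) · [[d, -b], [-b, a]] = [[0.2105, -0.1579],
 [-0.1579, 0.3684]].

Step 3 — form the quadratic (x - mu)^T · Sigma^{-1} · (x - mu):
  Sigma^{-1} · (x - mu) = (0.4737, -1.1053).
  (x - mu)^T · [Sigma^{-1} · (x - mu)] = (0)·(0.4737) + (-3)·(-1.1053) = 3.3158.

Step 4 — take square root: d = √(3.3158) ≈ 1.8209.

d(x, mu) = √(3.3158) ≈ 1.8209


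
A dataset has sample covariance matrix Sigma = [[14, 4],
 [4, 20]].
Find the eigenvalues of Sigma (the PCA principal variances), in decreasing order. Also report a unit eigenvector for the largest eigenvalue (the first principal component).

Step 1 — characteristic polynomial of 2×2 Sigma:
  det(Sigma - λI) = λ² - trace · λ + det = 0.
  trace = 14 + 20 = 34, det = 14·20 - (4)² = 264.
Step 2 — discriminant:
  Δ = trace² - 4·det = 1156 - 1056 = 100.
Step 3 — eigenvalues:
  λ = (trace ± √Δ)/2 = (34 ± 10)/2,
  λ_1 = 22,  λ_2 = 12.

Step 4 — unit eigenvector for λ_1: solve (Sigma - λ_1 I)v = 0. First row:
  (14 - 22)·v_x + (4)·v_y = 0, i.e. (-8)·v_x + (4)·v_y = 0,
  so v ∝ (b, λ_1 - a) = (4, 8) = u.
  ||u|| = √((4)² + (8)²) = √(80) ≈ 8.9443,
  v_1 = u/||u|| ≈ (0.4472, 0.8944) (||v_1|| = 1).

λ_1 = 22,  λ_2 = 12;  v_1 ≈ (0.4472, 0.8944)


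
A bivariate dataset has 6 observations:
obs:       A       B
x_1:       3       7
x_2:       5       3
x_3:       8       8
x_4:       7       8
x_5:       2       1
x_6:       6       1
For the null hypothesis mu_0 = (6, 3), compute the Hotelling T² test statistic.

Step 1 — sample mean vector:
  mean(A) = (3 + 5 + 8 + 7 + 2 + 6) / 6 = 31/6 = 5.1667
  mean(B) = (7 + 3 + 8 + 8 + 1 + 1) / 6 = 28/6 = 4.6667
  x̄ = (5.1667, 4.6667),  deviation x̄ - mu_0 = (5.1667, 4.6667) - (6, 3) = (-0.8333, 1.6667).

Step 2 — sample covariance matrix, S[i,j] = (1/(n-1)) · Σ_k (x_{k,i} - mean_i) · (x_{k,j} - mean_j), divisor n-1 = 5:
  S[A,A] = ((-2.1667)·(-2.1667) + (-0.1667)·(-0.1667) + (2.8333)·(2.8333) + (1.8333)·(1.8333) + (-3.1667)·(-3.1667) + (0.8333)·(0.8333)) / 5 = 26.8333/5 = 5.3667
  S[A,B] = ((-2.1667)·(2.3333) + (-0.1667)·(-1.6667) + (2.8333)·(3.3333) + (1.8333)·(3.3333) + (-3.1667)·(-3.6667) + (0.8333)·(-3.6667)) / 5 = 19.3333/5 = 3.8667
  S[B,B] = ((2.3333)·(2.3333) + (-1.6667)·(-1.6667) + (3.3333)·(3.3333) + (3.3333)·(3.3333) + (-3.6667)·(-3.6667) + (-3.6667)·(-3.6667)) / 5 = 57.3333/5 = 11.4667
  S = [[5.3667, 3.8667],
 [3.8667, 11.4667]].

Step 3 — invert S. det(S) = 5.3667·11.4667 - (3.8667)² = 46.5867.
  S^{-1} = (1/det) · [[d, -b], [-b, a]] = [[0.2461, -0.083],
 [-0.083, 0.1152]].

Step 4 — quadratic form (x̄ - mu_0)^T · S^{-1} · (x̄ - mu_0):
  S^{-1} · (x̄ - mu_0) = (-0.3434, 0.2612),
  (x̄ - mu_0)^T · [...] = (-0.8333)·(-0.3434) + (1.6667)·(0.2612) = 0.7215.

Step 5 — scale by n: T² = 6 · 0.7215 = 4.3288.

T² ≈ 4.3288


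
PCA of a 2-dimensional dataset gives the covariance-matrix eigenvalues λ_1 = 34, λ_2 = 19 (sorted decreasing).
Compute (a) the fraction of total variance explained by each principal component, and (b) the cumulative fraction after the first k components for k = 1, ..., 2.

Step 1 — total variance = trace(Sigma) = Σ λ_i = 34 + 19 = 53.

Step 2 — fraction explained by component i = λ_i / Σ λ:
  PC1: 34/53 = 0.6415
  PC2: 19/53 = 0.3585

Step 3 — cumulative fraction after k components = (λ_1 + ... + λ_k) / Σ λ:
  k = 1: 34/53 = 0.6415
  k = 2: (34 + 19)/53 = 53/53 = 1

Summary (fraction, with percent):

explained: PC1 0.6415 (64.15%), PC2 0.3585 (35.85%);  cumulative: 0.6415, 1


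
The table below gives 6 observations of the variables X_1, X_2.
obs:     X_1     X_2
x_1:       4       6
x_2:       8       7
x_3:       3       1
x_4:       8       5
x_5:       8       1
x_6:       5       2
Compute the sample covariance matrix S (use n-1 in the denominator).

Step 1 — column means:
  mean(X_1) = (4 + 8 + 3 + 8 + 8 + 5) / 6 = 36/6 = 6
  mean(X_2) = (6 + 7 + 1 + 5 + 1 + 2) / 6 = 22/6 = 3.6667

Step 2 — sample covariance S[i,j] = (1/(n-1)) · Σ_k (x_{k,i} - mean_i) · (x_{k,j} - mean_j), with n-1 = 5.
  S[X_1,X_1] = ((-2)·(-2) + (2)·(2) + (-3)·(-3) + (2)·(2) + (2)·(2) + (-1)·(-1)) / 5 = 26/5 = 5.2
  S[X_1,X_2] = ((-2)·(2.3333) + (2)·(3.3333) + (-3)·(-2.6667) + (2)·(1.3333) + (2)·(-2.6667) + (-1)·(-1.6667)) / 5 = 9/5 = 1.8
  S[X_2,X_2] = ((2.3333)·(2.3333) + (3.3333)·(3.3333) + (-2.6667)·(-2.6667) + (1.3333)·(1.3333) + (-2.6667)·(-2.6667) + (-1.6667)·(-1.6667)) / 5 = 35.3333/5 = 7.0667

S is symmetric (S[j,i] = S[i,j]). Assembling:

S = [[5.2, 1.8],
 [1.8, 7.0667]]


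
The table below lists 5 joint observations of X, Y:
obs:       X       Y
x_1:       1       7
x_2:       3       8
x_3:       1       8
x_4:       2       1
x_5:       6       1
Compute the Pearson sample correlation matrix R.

Step 1 — column means:
  mean(X) = (1 + 3 + 1 + 2 + 6) / 5 = 13/5 = 2.6
  mean(Y) = (7 + 8 + 8 + 1 + 1) / 5 = 25/5 = 5

Step 2 — sample variances and covariances s[i,j] = (1/(n-1)) · Σ_k (x_{k,i} - mean_i) · (x_{k,j} - mean_j), with n-1 = 4:
  s[X,X] = ((-1.6)·(-1.6) + (0.4)·(0.4) + (-1.6)·(-1.6) + (-0.6)·(-0.6) + (3.4)·(3.4)) / 4 = 17.2/4 = 4.3
  s[X,Y] = ((-1.6)·(2) + (0.4)·(3) + (-1.6)·(3) + (-0.6)·(-4) + (3.4)·(-4)) / 4 = -18/4 = -4.5
  s[Y,Y] = ((2)·(2) + (3)·(3) + (3)·(3) + (-4)·(-4) + (-4)·(-4)) / 4 = 54/4 = 13.5
  Sample standard deviations s_i = √(s[i,i]):
  s(X) = √(4.3) = 2.0736
  s(Y) = √(13.5) = 3.6742

Step 3 — r_{ij} = s_{ij} / (s_i · s_j):
  r[X,X] = 1 (diagonal).
  r[X,Y] = -4.5 / (2.0736 · 3.6742) = -4.5 / 7.6191 = -0.5906
  r[Y,Y] = 1 (diagonal).

R is symmetric with unit diagonal. Assembling:

R = [[1, -0.5906],
 [-0.5906, 1]]


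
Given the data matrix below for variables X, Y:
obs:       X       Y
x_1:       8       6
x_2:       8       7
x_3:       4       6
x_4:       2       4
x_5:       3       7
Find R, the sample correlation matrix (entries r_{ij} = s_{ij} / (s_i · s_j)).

Step 1 — column means:
  mean(X) = (8 + 8 + 4 + 2 + 3) / 5 = 25/5 = 5
  mean(Y) = (6 + 7 + 6 + 4 + 7) / 5 = 30/5 = 6

Step 2 — sample variances and covariances s[i,j] = (1/(n-1)) · Σ_k (x_{k,i} - mean_i) · (x_{k,j} - mean_j), with n-1 = 4:
  s[X,X] = ((3)·(3) + (3)·(3) + (-1)·(-1) + (-3)·(-3) + (-2)·(-2)) / 4 = 32/4 = 8
  s[X,Y] = ((3)·(0) + (3)·(1) + (-1)·(0) + (-3)·(-2) + (-2)·(1)) / 4 = 7/4 = 1.75
  s[Y,Y] = ((0)·(0) + (1)·(1) + (0)·(0) + (-2)·(-2) + (1)·(1)) / 4 = 6/4 = 1.5
  Sample standard deviations s_i = √(s[i,i]):
  s(X) = √(8) = 2.8284
  s(Y) = √(1.5) = 1.2247

Step 3 — r_{ij} = s_{ij} / (s_i · s_j):
  r[X,X] = 1 (diagonal).
  r[X,Y] = 1.75 / (2.8284 · 1.2247) = 1.75 / 3.4641 = 0.5052
  r[Y,Y] = 1 (diagonal).

R is symmetric with unit diagonal. Assembling:

R = [[1, 0.5052],
 [0.5052, 1]]


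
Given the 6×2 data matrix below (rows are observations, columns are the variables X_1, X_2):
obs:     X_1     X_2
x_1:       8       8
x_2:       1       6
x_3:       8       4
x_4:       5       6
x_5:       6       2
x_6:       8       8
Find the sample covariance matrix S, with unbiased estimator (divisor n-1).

Step 1 — column means:
  mean(X_1) = (8 + 1 + 8 + 5 + 6 + 8) / 6 = 36/6 = 6
  mean(X_2) = (8 + 6 + 4 + 6 + 2 + 8) / 6 = 34/6 = 5.6667

Step 2 — sample covariance S[i,j] = (1/(n-1)) · Σ_k (x_{k,i} - mean_i) · (x_{k,j} - mean_j), with n-1 = 5.
  S[X_1,X_1] = ((2)·(2) + (-5)·(-5) + (2)·(2) + (-1)·(-1) + (0)·(0) + (2)·(2)) / 5 = 38/5 = 7.6
  S[X_1,X_2] = ((2)·(2.3333) + (-5)·(0.3333) + (2)·(-1.6667) + (-1)·(0.3333) + (0)·(-3.6667) + (2)·(2.3333)) / 5 = 4/5 = 0.8
  S[X_2,X_2] = ((2.3333)·(2.3333) + (0.3333)·(0.3333) + (-1.6667)·(-1.6667) + (0.3333)·(0.3333) + (-3.6667)·(-3.6667) + (2.3333)·(2.3333)) / 5 = 27.3333/5 = 5.4667

S is symmetric (S[j,i] = S[i,j]). Assembling:

S = [[7.6, 0.8],
 [0.8, 5.4667]]


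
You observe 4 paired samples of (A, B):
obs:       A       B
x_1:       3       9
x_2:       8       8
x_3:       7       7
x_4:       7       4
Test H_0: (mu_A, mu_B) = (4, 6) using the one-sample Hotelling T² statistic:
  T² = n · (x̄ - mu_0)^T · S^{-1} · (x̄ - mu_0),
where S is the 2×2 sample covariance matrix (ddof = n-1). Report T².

Step 1 — sample mean vector:
  mean(A) = (3 + 8 + 7 + 7) / 4 = 25/4 = 6.25
  mean(B) = (9 + 8 + 7 + 4) / 4 = 28/4 = 7
  x̄ = (6.25, 7),  deviation x̄ - mu_0 = (6.25, 7) - (4, 6) = (2.25, 1).

Step 2 — sample covariance matrix, S[i,j] = (1/(n-1)) · Σ_k (x_{k,i} - mean_i) · (x_{k,j} - mean_j), divisor n-1 = 3:
  S[A,A] = ((-3.25)·(-3.25) + (1.75)·(1.75) + (0.75)·(0.75) + (0.75)·(0.75)) / 3 = 14.75/3 = 4.9167
  S[A,B] = ((-3.25)·(2) + (1.75)·(1) + (0.75)·(0) + (0.75)·(-3)) / 3 = -7/3 = -2.3333
  S[B,B] = ((2)·(2) + (1)·(1) + (0)·(0) + (-3)·(-3)) / 3 = 14/3 = 4.6667
  S = [[4.9167, -2.3333],
 [-2.3333, 4.6667]].

Step 3 — invert S. det(S) = 4.9167·4.6667 - (-2.3333)² = 17.5.
  S^{-1} = (1/det) · [[d, -b], [-b, a]] = [[0.2667, 0.1333],
 [0.1333, 0.281]].

Step 4 — quadratic form (x̄ - mu_0)^T · S^{-1} · (x̄ - mu_0):
  S^{-1} · (x̄ - mu_0) = (0.7333, 0.581),
  (x̄ - mu_0)^T · [...] = (2.25)·(0.7333) + (1)·(0.581) = 2.231.

Step 5 — scale by n: T² = 4 · 2.231 = 8.9238.

T² ≈ 8.9238


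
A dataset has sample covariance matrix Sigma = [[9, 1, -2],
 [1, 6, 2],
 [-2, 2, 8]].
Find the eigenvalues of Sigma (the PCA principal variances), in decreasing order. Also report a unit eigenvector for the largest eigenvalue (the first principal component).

Step 1 — characteristic polynomial p(λ) = det(λI - Sigma) = λ³ - tr·λ² + c_1·λ - det, where tr = trace, c_1 = sum of the principal 2×2 minors, det = det(Sigma):
  tr = 9 + 6 + 8 = 23,
  c_1 = (9·6 - (1)²) + (9·8 - (-2)²) + (6·8 - (2)²) = 53 + 68 + 44 = 165,
  det = 9·(6·8 - (2)²) - (1)·((1)·8 - (2)·(-2)) + (-2)·((1)·(2) - 6·(-2)) = 9·(44) - (1)·(12) + (-2)·(14) = 356.
  So p(λ) = λ³ - 23λ² + 165λ - 356.
Step 2 — look for an integer root (rational root theorem: any rational root is an integer divisor of 356). Testing λ = 4:
  p(4) = 64 - 368 + 660 - 356 = 0  ✓
  Dividing out (λ - 4): p(λ) = (λ - 4)(λ² - 19λ + 89).
Step 3 — remaining eigenvalues from the quadratic λ² - 19λ + 89 = 0:
  Δ = 19² - 4·89 = 361 - 356 = 5,  λ = (19 ± √5)/2 = (19 ± 2.2361)/2 ≈ 10.618 or 8.382.
  Sorted: λ_1 = 10.618,  λ_2 = 8.382,  λ_3 = 4  (check: sum = 23 = tr ✓).

Step 4 — unit eigenvector for λ_1 ≈ 10.618: v spans the null space of (Sigma - λ_1 I), whose rows are
  r_1 = (-1.618, 1, -2),  r_2 = (1, -4.618, 2),  r_3 = (-2, 2, -2.618).
  v is orthogonal to every row, so take v ∝ r_1 × r_2 = ((1)·(2) - (-2)·(-4.618), (-2)·(1) - (-1.618)·(2), (-1.618)·(-4.618) - (1)·(1)) ≈ (-7.2361, 1.2361, 6.4721).
  Rescale (multiply by -1 so the first nonzero entry is positive): u = (7.2361, -1.2361, -6.4721).
  ||u|| = √((7.2361)² + (-1.2361)² + (-6.4721)²) = √(95.7771) ≈ 9.7866,  v_1 = u/||u|| ≈ (0.7394, -0.1263, -0.6613) (||v_1|| = 1).

λ_1 = 10.618,  λ_2 = 8.382,  λ_3 = 4;  v_1 ≈ (0.7394, -0.1263, -0.6613)


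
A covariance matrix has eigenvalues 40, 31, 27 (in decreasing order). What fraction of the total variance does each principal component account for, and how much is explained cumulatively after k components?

Step 1 — total variance = trace(Sigma) = Σ λ_i = 40 + 31 + 27 = 98.

Step 2 — fraction explained by component i = λ_i / Σ λ:
  PC1: 40/98 = 0.4082
  PC2: 31/98 = 0.3163
  PC3: 27/98 = 0.2755

Step 3 — cumulative fraction after k components = (λ_1 + ... + λ_k) / Σ λ:
  k = 1: 40/98 = 0.4082
  k = 2: (40 + 31)/98 = 71/98 = 0.7245
  k = 3: (40 + 31 + 27)/98 = 98/98 = 1

Summary (fraction, with percent):

explained: PC1 0.4082 (40.82%), PC2 0.3163 (31.63%), PC3 0.2755 (27.55%);  cumulative: 0.4082, 0.7245, 1


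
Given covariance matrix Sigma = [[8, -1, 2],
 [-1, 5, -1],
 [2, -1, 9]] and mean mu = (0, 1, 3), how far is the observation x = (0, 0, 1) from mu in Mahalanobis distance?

Step 1 — centre the observation: (x - mu) = (0, -1, -2).

Step 2 — invert Sigma (cofactor / det for 3×3, or solve directly):
  Sigma^{-1} = [[0.1346, 0.0214, -0.0275],
 [0.0214, 0.208, 0.0183],
 [-0.0275, 0.0183, 0.1193]].

Step 3 — form the quadratic (x - mu)^T · Sigma^{-1} · (x - mu):
  Sigma^{-1} · (x - mu) = (0.0336, -0.2446, -0.2569).
  (x - mu)^T · [Sigma^{-1} · (x - mu)] = (0)·(0.0336) + (-1)·(-0.2446) + (-2)·(-0.2569) = 0.7584.

Step 4 — take square root: d = √(0.7584) ≈ 0.8709.

d(x, mu) = √(0.7584) ≈ 0.8709


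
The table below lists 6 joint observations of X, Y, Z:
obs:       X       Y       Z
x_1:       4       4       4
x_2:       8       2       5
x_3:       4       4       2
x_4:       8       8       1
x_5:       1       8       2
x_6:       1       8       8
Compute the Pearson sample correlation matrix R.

Step 1 — column means:
  mean(X) = (4 + 8 + 4 + 8 + 1 + 1) / 6 = 26/6 = 4.3333
  mean(Y) = (4 + 2 + 4 + 8 + 8 + 8) / 6 = 34/6 = 5.6667
  mean(Z) = (4 + 5 + 2 + 1 + 2 + 8) / 6 = 22/6 = 3.6667

Step 2 — sample variances and covariances s[i,j] = (1/(n-1)) · Σ_k (x_{k,i} - mean_i) · (x_{k,j} - mean_j), with n-1 = 5:
  s[X,X] = ((-0.3333)·(-0.3333) + (3.6667)·(3.6667) + (-0.3333)·(-0.3333) + (3.6667)·(3.6667) + (-3.3333)·(-3.3333) + (-3.3333)·(-3.3333)) / 5 = 49.3333/5 = 9.8667
  s[X,Y] = ((-0.3333)·(-1.6667) + (3.6667)·(-3.6667) + (-0.3333)·(-1.6667) + (3.6667)·(2.3333) + (-3.3333)·(2.3333) + (-3.3333)·(2.3333)) / 5 = -19.3333/5 = -3.8667
  s[X,Z] = ((-0.3333)·(0.3333) + (3.6667)·(1.3333) + (-0.3333)·(-1.6667) + (3.6667)·(-2.6667) + (-3.3333)·(-1.6667) + (-3.3333)·(4.3333)) / 5 = -13.3333/5 = -2.6667
  s[Y,Y] = ((-1.6667)·(-1.6667) + (-3.6667)·(-3.6667) + (-1.6667)·(-1.6667) + (2.3333)·(2.3333) + (2.3333)·(2.3333) + (2.3333)·(2.3333)) / 5 = 35.3333/5 = 7.0667
  s[Y,Z] = ((-1.6667)·(0.3333) + (-3.6667)·(1.3333) + (-1.6667)·(-1.6667) + (2.3333)·(-2.6667) + (2.3333)·(-1.6667) + (2.3333)·(4.3333)) / 5 = -2.6667/5 = -0.5333
  s[Z,Z] = ((0.3333)·(0.3333) + (1.3333)·(1.3333) + (-1.6667)·(-1.6667) + (-2.6667)·(-2.6667) + (-1.6667)·(-1.6667) + (4.3333)·(4.3333)) / 5 = 33.3333/5 = 6.6667
  Sample standard deviations s_i = √(s[i,i]):
  s(X) = √(9.8667) = 3.1411
  s(Y) = √(7.0667) = 2.6583
  s(Z) = √(6.6667) = 2.582

Step 3 — r_{ij} = s_{ij} / (s_i · s_j):
  r[X,X] = 1 (diagonal).
  r[X,Y] = -3.8667 / (3.1411 · 2.6583) = -3.8667 / 8.3501 = -0.4631
  r[X,Z] = -2.6667 / (3.1411 · 2.582) = -2.6667 / 8.1104 = -0.3288
  r[Y,Y] = 1 (diagonal).
  r[Y,Z] = -0.5333 / (2.6583 · 2.582) = -0.5333 / 6.8638 = -0.0777
  r[Z,Z] = 1 (diagonal).

R is symmetric with unit diagonal. Assembling:

R = [[1, -0.4631, -0.3288],
 [-0.4631, 1, -0.0777],
 [-0.3288, -0.0777, 1]]


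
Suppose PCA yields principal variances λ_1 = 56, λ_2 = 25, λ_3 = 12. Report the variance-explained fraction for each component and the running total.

Step 1 — total variance = trace(Sigma) = Σ λ_i = 56 + 25 + 12 = 93.

Step 2 — fraction explained by component i = λ_i / Σ λ:
  PC1: 56/93 = 0.6022
  PC2: 25/93 = 0.2688
  PC3: 12/93 = 0.129

Step 3 — cumulative fraction after k components = (λ_1 + ... + λ_k) / Σ λ:
  k = 1: 56/93 = 0.6022
  k = 2: (56 + 25)/93 = 81/93 = 0.871
  k = 3: (56 + 25 + 12)/93 = 93/93 = 1

Summary (fraction, with percent):

explained: PC1 0.6022 (60.22%), PC2 0.2688 (26.88%), PC3 0.129 (12.9%);  cumulative: 0.6022, 0.871, 1


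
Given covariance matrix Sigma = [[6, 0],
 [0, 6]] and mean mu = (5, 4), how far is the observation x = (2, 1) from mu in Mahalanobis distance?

Step 1 — centre the observation: (x - mu) = (-3, -3).

Step 2 — invert Sigma. det(Sigma) = 6·6 - (0)² = 36.
  Sigma^{-1} = (1/det) · [[d, -b], [-b, a]] = [[0.1667, 0],
 [0, 0.1667]].

Step 3 — form the quadratic (x - mu)^T · Sigma^{-1} · (x - mu):
  Sigma^{-1} · (x - mu) = (-0.5, -0.5).
  (x - mu)^T · [Sigma^{-1} · (x - mu)] = (-3)·(-0.5) + (-3)·(-0.5) = 3.

Step 4 — take square root: d = √(3) ≈ 1.7321.

d(x, mu) = √(3) ≈ 1.7321


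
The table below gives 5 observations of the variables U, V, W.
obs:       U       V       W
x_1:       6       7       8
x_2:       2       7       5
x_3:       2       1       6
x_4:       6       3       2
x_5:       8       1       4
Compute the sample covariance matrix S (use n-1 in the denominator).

Step 1 — column means:
  mean(U) = (6 + 2 + 2 + 6 + 8) / 5 = 24/5 = 4.8
  mean(V) = (7 + 7 + 1 + 3 + 1) / 5 = 19/5 = 3.8
  mean(W) = (8 + 5 + 6 + 2 + 4) / 5 = 25/5 = 5

Step 2 — sample covariance S[i,j] = (1/(n-1)) · Σ_k (x_{k,i} - mean_i) · (x_{k,j} - mean_j), with n-1 = 4.
  S[U,U] = ((1.2)·(1.2) + (-2.8)·(-2.8) + (-2.8)·(-2.8) + (1.2)·(1.2) + (3.2)·(3.2)) / 4 = 28.8/4 = 7.2
  S[U,V] = ((1.2)·(3.2) + (-2.8)·(3.2) + (-2.8)·(-2.8) + (1.2)·(-0.8) + (3.2)·(-2.8)) / 4 = -7.2/4 = -1.8
  S[U,W] = ((1.2)·(3) + (-2.8)·(0) + (-2.8)·(1) + (1.2)·(-3) + (3.2)·(-1)) / 4 = -6/4 = -1.5
  S[V,V] = ((3.2)·(3.2) + (3.2)·(3.2) + (-2.8)·(-2.8) + (-0.8)·(-0.8) + (-2.8)·(-2.8)) / 4 = 36.8/4 = 9.2
  S[V,W] = ((3.2)·(3) + (3.2)·(0) + (-2.8)·(1) + (-0.8)·(-3) + (-2.8)·(-1)) / 4 = 12/4 = 3
  S[W,W] = ((3)·(3) + (0)·(0) + (1)·(1) + (-3)·(-3) + (-1)·(-1)) / 4 = 20/4 = 5

S is symmetric (S[j,i] = S[i,j]). Assembling:

S = [[7.2, -1.8, -1.5],
 [-1.8, 9.2, 3],
 [-1.5, 3, 5]]


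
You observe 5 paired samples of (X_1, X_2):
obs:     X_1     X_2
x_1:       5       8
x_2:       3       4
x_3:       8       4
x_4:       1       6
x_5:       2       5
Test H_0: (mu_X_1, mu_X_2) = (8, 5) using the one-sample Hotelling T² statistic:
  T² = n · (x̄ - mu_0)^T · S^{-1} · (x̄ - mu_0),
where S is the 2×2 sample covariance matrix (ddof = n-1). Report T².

Step 1 — sample mean vector:
  mean(X_1) = (5 + 3 + 8 + 1 + 2) / 5 = 19/5 = 3.8
  mean(X_2) = (8 + 4 + 4 + 6 + 5) / 5 = 27/5 = 5.4
  x̄ = (3.8, 5.4),  deviation x̄ - mu_0 = (3.8, 5.4) - (8, 5) = (-4.2, 0.4).

Step 2 — sample covariance matrix, S[i,j] = (1/(n-1)) · Σ_k (x_{k,i} - mean_i) · (x_{k,j} - mean_j), divisor n-1 = 4:
  S[X_1,X_1] = ((1.2)·(1.2) + (-0.8)·(-0.8) + (4.2)·(4.2) + (-2.8)·(-2.8) + (-1.8)·(-1.8)) / 4 = 30.8/4 = 7.7
  S[X_1,X_2] = ((1.2)·(2.6) + (-0.8)·(-1.4) + (4.2)·(-1.4) + (-2.8)·(0.6) + (-1.8)·(-0.4)) / 4 = -2.6/4 = -0.65
  S[X_2,X_2] = ((2.6)·(2.6) + (-1.4)·(-1.4) + (-1.4)·(-1.4) + (0.6)·(0.6) + (-0.4)·(-0.4)) / 4 = 11.2/4 = 2.8
  S = [[7.7, -0.65],
 [-0.65, 2.8]].

Step 3 — invert S. det(S) = 7.7·2.8 - (-0.65)² = 21.1375.
  S^{-1} = (1/det) · [[d, -b], [-b, a]] = [[0.1325, 0.0308],
 [0.0308, 0.3643]].

Step 4 — quadratic form (x̄ - mu_0)^T · S^{-1} · (x̄ - mu_0):
  S^{-1} · (x̄ - mu_0) = (-0.5441, 0.0166),
  (x̄ - mu_0)^T · [...] = (-4.2)·(-0.5441) + (0.4)·(0.0166) = 2.2917.

Step 5 — scale by n: T² = 5 · 2.2917 = 11.4583.

T² ≈ 11.4583


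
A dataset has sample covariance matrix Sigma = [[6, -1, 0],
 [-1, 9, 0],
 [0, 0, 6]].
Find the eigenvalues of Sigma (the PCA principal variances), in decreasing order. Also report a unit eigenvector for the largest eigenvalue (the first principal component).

Step 1 — characteristic polynomial p(λ) = det(λI - Sigma) = λ³ - tr·λ² + c_1·λ - det, where tr = trace, c_1 = sum of the principal 2×2 minors, det = det(Sigma):
  tr = 6 + 9 + 6 = 21,
  c_1 = (6·9 - (-1)²) + (6·6 - (0)²) + (9·6 - (0)²) = 53 + 36 + 54 = 143,
  det = 6·(9·6 - (0)²) - (-1)·((-1)·6 - (0)·(0)) + (0)·((-1)·(0) - 9·(0)) = 6·(54) - (-1)·(-6) + (0)·(0) = 318.
  So p(λ) = λ³ - 21λ² + 143λ - 318.
Step 2 — look for an integer root (rational root theorem: any rational root is an integer divisor of 318). Testing λ = 6:
  p(6) = 216 - 756 + 858 - 318 = 0  ✓
  Dividing out (λ - 6): p(λ) = (λ - 6)(λ² - 15λ + 53).
Step 3 — remaining eigenvalues from the quadratic λ² - 15λ + 53 = 0:
  Δ = 15² - 4·53 = 225 - 212 = 13,  λ = (15 ± √13)/2 = (15 ± 3.6056)/2 ≈ 9.3028 or 5.6972.
  Sorted: λ_1 = 9.3028,  λ_2 = 6,  λ_3 = 5.6972  (check: sum = 21 = tr ✓).

Step 4 — unit eigenvector for λ_1 ≈ 9.3028: v spans the null space of (Sigma - λ_1 I), whose rows are
  r_1 = (-3.3028, -1, 0),  r_2 = (-1, -0.3028, 0),  r_3 = (0, 0, -3.3028).
  v is orthogonal to every row, so take v ∝ r_1 × r_3 = ((-1)·(-3.3028) - (0)·(0), (0)·(0) - (-3.3028)·(-3.3028), (-3.3028)·(0) - (-1)·(0)) ≈ (3.3028, -10.9083, 0).
  Let u = (3.3028, -10.9083, 0).
  ||u|| = √((3.3028)² + (-10.9083)² + (0)²) = √(129.8999) ≈ 11.3974,  v_1 = u/||u|| ≈ (0.2898, -0.9571, 0) (||v_1|| = 1).

λ_1 = 9.3028,  λ_2 = 6,  λ_3 = 5.6972;  v_1 ≈ (0.2898, -0.9571, 0)


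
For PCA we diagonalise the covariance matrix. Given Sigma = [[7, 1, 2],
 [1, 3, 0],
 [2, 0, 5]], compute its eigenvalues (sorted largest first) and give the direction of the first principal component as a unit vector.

Step 1 — characteristic polynomial p(λ) = det(λI - Sigma) = λ³ - tr·λ² + c_1·λ - det, where tr = trace, c_1 = sum of the principal 2×2 minors, det = det(Sigma):
  tr = 7 + 3 + 5 = 15,
  c_1 = (7·3 - (1)²) + (7·5 - (2)²) + (3·5 - (0)²) = 20 + 31 + 15 = 66,
  det = 7·(3·5 - (0)²) - (1)·((1)·5 - (0)·(2)) + (2)·((1)·(0) - 3·(2)) = 7·(15) - (1)·(5) + (2)·(-6) = 88.
  So p(λ) = λ³ - 15λ² + 66λ - 88.
Step 2 — look for an integer root (rational root theorem: any rational root is an integer divisor of 88). Testing λ = 4:
  p(4) = 64 - 240 + 264 - 88 = 0  ✓
  Dividing out (λ - 4): p(λ) = (λ - 4)(λ² - 11λ + 22).
Step 3 — remaining eigenvalues from the quadratic λ² - 11λ + 22 = 0:
  Δ = 11² - 4·22 = 121 - 88 = 33,  λ = (11 ± √33)/2 = (11 ± 5.7446)/2 ≈ 8.3723 or 2.6277.
  Sorted: λ_1 = 8.3723,  λ_2 = 4,  λ_3 = 2.6277  (check: sum = 15 = tr ✓).

Step 4 — unit eigenvector for λ_1 ≈ 8.3723: v spans the null space of (Sigma - λ_1 I), whose rows are
  r_1 = (-1.3723, 1, 2),  r_2 = (1, -5.3723, 0),  r_3 = (2, 0, -3.3723).
  v is orthogonal to every row, so take v ∝ r_1 × r_2 = ((1)·(0) - (2)·(-5.3723), (2)·(1) - (-1.3723)·(0), (-1.3723)·(-5.3723) - (1)·(1)) ≈ (10.7446, 2, 6.3723).
  Let u = (10.7446, 2, 6.3723).
  ||u|| = √((10.7446)² + (2)² + (6.3723)²) = √(160.0516) ≈ 12.6511,  v_1 = u/||u|| ≈ (0.8493, 0.1581, 0.5037) (||v_1|| = 1).

λ_1 = 8.3723,  λ_2 = 4,  λ_3 = 2.6277;  v_1 ≈ (0.8493, 0.1581, 0.5037)


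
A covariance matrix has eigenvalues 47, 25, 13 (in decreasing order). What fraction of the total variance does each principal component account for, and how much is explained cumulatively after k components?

Step 1 — total variance = trace(Sigma) = Σ λ_i = 47 + 25 + 13 = 85.

Step 2 — fraction explained by component i = λ_i / Σ λ:
  PC1: 47/85 = 0.5529
  PC2: 25/85 = 0.2941
  PC3: 13/85 = 0.1529

Step 3 — cumulative fraction after k components = (λ_1 + ... + λ_k) / Σ λ:
  k = 1: 47/85 = 0.5529
  k = 2: (47 + 25)/85 = 72/85 = 0.8471
  k = 3: (47 + 25 + 13)/85 = 85/85 = 1

Summary (fraction, with percent):

explained: PC1 0.5529 (55.29%), PC2 0.2941 (29.41%), PC3 0.1529 (15.29%);  cumulative: 0.5529, 0.8471, 1


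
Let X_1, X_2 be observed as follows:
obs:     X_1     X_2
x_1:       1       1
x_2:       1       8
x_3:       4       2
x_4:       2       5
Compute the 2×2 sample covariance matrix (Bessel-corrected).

Step 1 — column means:
  mean(X_1) = (1 + 1 + 4 + 2) / 4 = 8/4 = 2
  mean(X_2) = (1 + 8 + 2 + 5) / 4 = 16/4 = 4

Step 2 — sample covariance S[i,j] = (1/(n-1)) · Σ_k (x_{k,i} - mean_i) · (x_{k,j} - mean_j), with n-1 = 3.
  S[X_1,X_1] = ((-1)·(-1) + (-1)·(-1) + (2)·(2) + (0)·(0)) / 3 = 6/3 = 2
  S[X_1,X_2] = ((-1)·(-3) + (-1)·(4) + (2)·(-2) + (0)·(1)) / 3 = -5/3 = -1.6667
  S[X_2,X_2] = ((-3)·(-3) + (4)·(4) + (-2)·(-2) + (1)·(1)) / 3 = 30/3 = 10

S is symmetric (S[j,i] = S[i,j]). Assembling:

S = [[2, -1.6667],
 [-1.6667, 10]]


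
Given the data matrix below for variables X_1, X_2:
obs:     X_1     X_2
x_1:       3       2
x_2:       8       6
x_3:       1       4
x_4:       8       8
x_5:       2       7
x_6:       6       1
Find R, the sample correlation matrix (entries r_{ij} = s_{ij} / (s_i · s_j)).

Step 1 — column means:
  mean(X_1) = (3 + 8 + 1 + 8 + 2 + 6) / 6 = 28/6 = 4.6667
  mean(X_2) = (2 + 6 + 4 + 8 + 7 + 1) / 6 = 28/6 = 4.6667

Step 2 — sample variances and covariances s[i,j] = (1/(n-1)) · Σ_k (x_{k,i} - mean_i) · (x_{k,j} - mean_j), with n-1 = 5:
  s[X_1,X_1] = ((-1.6667)·(-1.6667) + (3.3333)·(3.3333) + (-3.6667)·(-3.6667) + (3.3333)·(3.3333) + (-2.6667)·(-2.6667) + (1.3333)·(1.3333)) / 5 = 47.3333/5 = 9.4667
  s[X_1,X_2] = ((-1.6667)·(-2.6667) + (3.3333)·(1.3333) + (-3.6667)·(-0.6667) + (3.3333)·(3.3333) + (-2.6667)·(2.3333) + (1.3333)·(-3.6667)) / 5 = 11.3333/5 = 2.2667
  s[X_2,X_2] = ((-2.6667)·(-2.6667) + (1.3333)·(1.3333) + (-0.6667)·(-0.6667) + (3.3333)·(3.3333) + (2.3333)·(2.3333) + (-3.6667)·(-3.6667)) / 5 = 39.3333/5 = 7.8667
  Sample standard deviations s_i = √(s[i,i]):
  s(X_1) = √(9.4667) = 3.0768
  s(X_2) = √(7.8667) = 2.8048

Step 3 — r_{ij} = s_{ij} / (s_i · s_j):
  r[X_1,X_1] = 1 (diagonal).
  r[X_1,X_2] = 2.2667 / (3.0768 · 2.8048) = 2.2667 / 8.6297 = 0.2627
  r[X_2,X_2] = 1 (diagonal).

R is symmetric with unit diagonal. Assembling:

R = [[1, 0.2627],
 [0.2627, 1]]


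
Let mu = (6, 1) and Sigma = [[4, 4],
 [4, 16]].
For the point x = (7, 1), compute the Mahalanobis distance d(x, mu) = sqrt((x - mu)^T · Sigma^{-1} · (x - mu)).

Step 1 — centre the observation: (x - mu) = (1, 0).

Step 2 — invert Sigma. det(Sigma) = 4·16 - (4)² = 48.
  Sigma^{-1} = (1/det) · [[d, -b], [-b, a]] = [[0.3333, -0.0833],
 [-0.0833, 0.0833]].

Step 3 — form the quadratic (x - mu)^T · Sigma^{-1} · (x - mu):
  Sigma^{-1} · (x - mu) = (0.3333, -0.0833).
  (x - mu)^T · [Sigma^{-1} · (x - mu)] = (1)·(0.3333) + (0)·(-0.0833) = 0.3333.

Step 4 — take square root: d = √(0.3333) ≈ 0.5774.

d(x, mu) = √(0.3333) ≈ 0.5774


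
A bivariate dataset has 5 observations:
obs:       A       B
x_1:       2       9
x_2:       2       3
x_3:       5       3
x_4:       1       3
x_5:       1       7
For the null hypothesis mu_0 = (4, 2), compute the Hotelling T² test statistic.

Step 1 — sample mean vector:
  mean(A) = (2 + 2 + 5 + 1 + 1) / 5 = 11/5 = 2.2
  mean(B) = (9 + 3 + 3 + 3 + 7) / 5 = 25/5 = 5
  x̄ = (2.2, 5),  deviation x̄ - mu_0 = (2.2, 5) - (4, 2) = (-1.8, 3).

Step 2 — sample covariance matrix, S[i,j] = (1/(n-1)) · Σ_k (x_{k,i} - mean_i) · (x_{k,j} - mean_j), divisor n-1 = 4:
  S[A,A] = ((-0.2)·(-0.2) + (-0.2)·(-0.2) + (2.8)·(2.8) + (-1.2)·(-1.2) + (-1.2)·(-1.2)) / 4 = 10.8/4 = 2.7
  S[A,B] = ((-0.2)·(4) + (-0.2)·(-2) + (2.8)·(-2) + (-1.2)·(-2) + (-1.2)·(2)) / 4 = -6/4 = -1.5
  S[B,B] = ((4)·(4) + (-2)·(-2) + (-2)·(-2) + (-2)·(-2) + (2)·(2)) / 4 = 32/4 = 8
  S = [[2.7, -1.5],
 [-1.5, 8]].

Step 3 — invert S. det(S) = 2.7·8 - (-1.5)² = 19.35.
  S^{-1} = (1/det) · [[d, -b], [-b, a]] = [[0.4134, 0.0775],
 [0.0775, 0.1395]].

Step 4 — quadratic form (x̄ - mu_0)^T · S^{-1} · (x̄ - mu_0):
  S^{-1} · (x̄ - mu_0) = (-0.5116, 0.2791),
  (x̄ - mu_0)^T · [...] = (-1.8)·(-0.5116) + (3)·(0.2791) = 1.7581.

Step 5 — scale by n: T² = 5 · 1.7581 = 8.7907.

T² ≈ 8.7907


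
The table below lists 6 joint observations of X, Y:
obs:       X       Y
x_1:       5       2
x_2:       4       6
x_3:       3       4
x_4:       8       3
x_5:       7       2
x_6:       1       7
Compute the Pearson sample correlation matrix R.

Step 1 — column means:
  mean(X) = (5 + 4 + 3 + 8 + 7 + 1) / 6 = 28/6 = 4.6667
  mean(Y) = (2 + 6 + 4 + 3 + 2 + 7) / 6 = 24/6 = 4

Step 2 — sample variances and covariances s[i,j] = (1/(n-1)) · Σ_k (x_{k,i} - mean_i) · (x_{k,j} - mean_j), with n-1 = 5:
  s[X,X] = ((0.3333)·(0.3333) + (-0.6667)·(-0.6667) + (-1.6667)·(-1.6667) + (3.3333)·(3.3333) + (2.3333)·(2.3333) + (-3.6667)·(-3.6667)) / 5 = 33.3333/5 = 6.6667
  s[X,Y] = ((0.3333)·(-2) + (-0.6667)·(2) + (-1.6667)·(0) + (3.3333)·(-1) + (2.3333)·(-2) + (-3.6667)·(3)) / 5 = -21/5 = -4.2
  s[Y,Y] = ((-2)·(-2) + (2)·(2) + (0)·(0) + (-1)·(-1) + (-2)·(-2) + (3)·(3)) / 5 = 22/5 = 4.4
  Sample standard deviations s_i = √(s[i,i]):
  s(X) = √(6.6667) = 2.582
  s(Y) = √(4.4) = 2.0976

Step 3 — r_{ij} = s_{ij} / (s_i · s_j):
  r[X,X] = 1 (diagonal).
  r[X,Y] = -4.2 / (2.582 · 2.0976) = -4.2 / 5.416 = -0.7755
  r[Y,Y] = 1 (diagonal).

R is symmetric with unit diagonal. Assembling:

R = [[1, -0.7755],
 [-0.7755, 1]]


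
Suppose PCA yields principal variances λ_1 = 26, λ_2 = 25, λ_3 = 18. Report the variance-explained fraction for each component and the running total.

Step 1 — total variance = trace(Sigma) = Σ λ_i = 26 + 25 + 18 = 69.

Step 2 — fraction explained by component i = λ_i / Σ λ:
  PC1: 26/69 = 0.3768
  PC2: 25/69 = 0.3623
  PC3: 18/69 = 0.2609

Step 3 — cumulative fraction after k components = (λ_1 + ... + λ_k) / Σ λ:
  k = 1: 26/69 = 0.3768
  k = 2: (26 + 25)/69 = 51/69 = 0.7391
  k = 3: (26 + 25 + 18)/69 = 69/69 = 1

Summary (fraction, with percent):

explained: PC1 0.3768 (37.68%), PC2 0.3623 (36.23%), PC3 0.2609 (26.09%);  cumulative: 0.3768, 0.7391, 1


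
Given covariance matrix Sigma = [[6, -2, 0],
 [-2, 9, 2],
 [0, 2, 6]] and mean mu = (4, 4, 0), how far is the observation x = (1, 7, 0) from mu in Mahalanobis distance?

Step 1 — centre the observation: (x - mu) = (-3, 3, 0).

Step 2 — invert Sigma (cofactor / det for 3×3, or solve directly):
  Sigma^{-1} = [[0.1812, 0.0435, -0.0145],
 [0.0435, 0.1304, -0.0435],
 [-0.0145, -0.0435, 0.1812]].

Step 3 — form the quadratic (x - mu)^T · Sigma^{-1} · (x - mu):
  Sigma^{-1} · (x - mu) = (-0.413, 0.2609, -0.087).
  (x - mu)^T · [Sigma^{-1} · (x - mu)] = (-3)·(-0.413) + (3)·(0.2609) + (0)·(-0.087) = 2.0217.

Step 4 — take square root: d = √(2.0217) ≈ 1.4219.

d(x, mu) = √(2.0217) ≈ 1.4219


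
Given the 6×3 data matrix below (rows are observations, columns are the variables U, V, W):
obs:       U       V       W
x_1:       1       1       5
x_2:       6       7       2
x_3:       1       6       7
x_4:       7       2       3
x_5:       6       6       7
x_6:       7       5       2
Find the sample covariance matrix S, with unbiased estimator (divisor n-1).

Step 1 — column means:
  mean(U) = (1 + 6 + 1 + 7 + 6 + 7) / 6 = 28/6 = 4.6667
  mean(V) = (1 + 7 + 6 + 2 + 6 + 5) / 6 = 27/6 = 4.5
  mean(W) = (5 + 2 + 7 + 3 + 7 + 2) / 6 = 26/6 = 4.3333

Step 2 — sample covariance S[i,j] = (1/(n-1)) · Σ_k (x_{k,i} - mean_i) · (x_{k,j} - mean_j), with n-1 = 5.
  S[U,U] = ((-3.6667)·(-3.6667) + (1.3333)·(1.3333) + (-3.6667)·(-3.6667) + (2.3333)·(2.3333) + (1.3333)·(1.3333) + (2.3333)·(2.3333)) / 5 = 41.3333/5 = 8.2667
  S[U,V] = ((-3.6667)·(-3.5) + (1.3333)·(2.5) + (-3.6667)·(1.5) + (2.3333)·(-2.5) + (1.3333)·(1.5) + (2.3333)·(0.5)) / 5 = 8/5 = 1.6
  S[U,W] = ((-3.6667)·(0.6667) + (1.3333)·(-2.3333) + (-3.6667)·(2.6667) + (2.3333)·(-1.3333) + (1.3333)·(2.6667) + (2.3333)·(-2.3333)) / 5 = -20.3333/5 = -4.0667
  S[V,V] = ((-3.5)·(-3.5) + (2.5)·(2.5) + (1.5)·(1.5) + (-2.5)·(-2.5) + (1.5)·(1.5) + (0.5)·(0.5)) / 5 = 29.5/5 = 5.9
  S[V,W] = ((-3.5)·(0.6667) + (2.5)·(-2.3333) + (1.5)·(2.6667) + (-2.5)·(-1.3333) + (1.5)·(2.6667) + (0.5)·(-2.3333)) / 5 = 2/5 = 0.4
  S[W,W] = ((0.6667)·(0.6667) + (-2.3333)·(-2.3333) + (2.6667)·(2.6667) + (-1.3333)·(-1.3333) + (2.6667)·(2.6667) + (-2.3333)·(-2.3333)) / 5 = 27.3333/5 = 5.4667

S is symmetric (S[j,i] = S[i,j]). Assembling:

S = [[8.2667, 1.6, -4.0667],
 [1.6, 5.9, 0.4],
 [-4.0667, 0.4, 5.4667]]


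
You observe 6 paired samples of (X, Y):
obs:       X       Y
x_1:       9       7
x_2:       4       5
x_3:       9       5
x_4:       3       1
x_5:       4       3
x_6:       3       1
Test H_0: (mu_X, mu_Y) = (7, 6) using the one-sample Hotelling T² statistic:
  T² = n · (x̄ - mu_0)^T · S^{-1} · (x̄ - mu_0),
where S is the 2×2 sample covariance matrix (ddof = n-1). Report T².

Step 1 — sample mean vector:
  mean(X) = (9 + 4 + 9 + 3 + 4 + 3) / 6 = 32/6 = 5.3333
  mean(Y) = (7 + 5 + 5 + 1 + 3 + 1) / 6 = 22/6 = 3.6667
  x̄ = (5.3333, 3.6667),  deviation x̄ - mu_0 = (5.3333, 3.6667) - (7, 6) = (-1.6667, -2.3333).

Step 2 — sample covariance matrix, S[i,j] = (1/(n-1)) · Σ_k (x_{k,i} - mean_i) · (x_{k,j} - mean_j), divisor n-1 = 5:
  S[X,X] = ((3.6667)·(3.6667) + (-1.3333)·(-1.3333) + (3.6667)·(3.6667) + (-2.3333)·(-2.3333) + (-1.3333)·(-1.3333) + (-2.3333)·(-2.3333)) / 5 = 41.3333/5 = 8.2667
  S[X,Y] = ((3.6667)·(3.3333) + (-1.3333)·(1.3333) + (3.6667)·(1.3333) + (-2.3333)·(-2.6667) + (-1.3333)·(-0.6667) + (-2.3333)·(-2.6667)) / 5 = 28.6667/5 = 5.7333
  S[Y,Y] = ((3.3333)·(3.3333) + (1.3333)·(1.3333) + (1.3333)·(1.3333) + (-2.6667)·(-2.6667) + (-0.6667)·(-0.6667) + (-2.6667)·(-2.6667)) / 5 = 29.3333/5 = 5.8667
  S = [[8.2667, 5.7333],
 [5.7333, 5.8667]].

Step 3 — invert S. det(S) = 8.2667·5.8667 - (5.7333)² = 15.6267.
  S^{-1} = (1/det) · [[d, -b], [-b, a]] = [[0.3754, -0.3669],
 [-0.3669, 0.529]].

Step 4 — quadratic form (x̄ - mu_0)^T · S^{-1} · (x̄ - mu_0):
  S^{-1} · (x̄ - mu_0) = (0.2304, -0.6229),
  (x̄ - mu_0)^T · [...] = (-1.6667)·(0.2304) + (-2.3333)·(-0.6229) = 1.0694.

Step 5 — scale by n: T² = 6 · 1.0694 = 6.4164.

T² ≈ 6.4164
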